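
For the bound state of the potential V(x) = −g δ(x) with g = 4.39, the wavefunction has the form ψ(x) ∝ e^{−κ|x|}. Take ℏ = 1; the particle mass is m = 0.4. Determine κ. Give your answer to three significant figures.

κ = 1.76

Integrating the TISE across x = 0 gives the cusp condition ψ'(0⁺) − ψ'(0⁻) = −(2mg/ℏ²)ψ(0).
With ψ ∝ e^{−κ|x|} this yields −2κ = −2mg/ℏ², so κ = mg/ℏ² = 1.756.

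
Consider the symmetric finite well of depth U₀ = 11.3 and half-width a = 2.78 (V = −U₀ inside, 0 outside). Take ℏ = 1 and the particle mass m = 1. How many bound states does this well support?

Define the well-strength parameter z₀ = (a/ℏ)√(2mU₀) = 2.78 × √(2·1·11.3) = 13.22.
A new bound state (alternating even/odd) appears each time z₀ passes a multiple of π/2, so N = ⌊2z₀/π⌋ + 1 = ⌊8.414⌋ + 1 = 9.

N = 9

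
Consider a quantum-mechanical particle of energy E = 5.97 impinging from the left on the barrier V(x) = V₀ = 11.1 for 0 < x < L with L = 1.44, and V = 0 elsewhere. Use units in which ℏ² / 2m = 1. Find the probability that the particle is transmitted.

T = 0.00583

E < V₀: inside the barrier ψ ∝ e^{±κx} with κ = √(2m(V₀ − E))/ℏ = 2.265.
κL = 3.262, sinh(κL) = 13.03.
Matching ψ, ψ′ at both faces gives T = [1 + V₀² sinh²(κL) / (4E(V₀ − E))]⁻¹ = 1/171.6 = 0.00583.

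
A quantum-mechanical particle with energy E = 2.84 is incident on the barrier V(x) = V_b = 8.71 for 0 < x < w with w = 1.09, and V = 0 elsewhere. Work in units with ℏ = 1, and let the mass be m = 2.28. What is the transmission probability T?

E < V_b: inside the barrier ψ ∝ e^{±κx} with κ = √(2m(V_b − E))/ℏ = 5.174.
κw = 5.639, sinh(κw) = 140.6.
Matching ψ, ψ′ at both faces gives T = [1 + V_b² sinh²(κw) / (4E(V_b − E))]⁻¹ = 1/22500 = 0.0000444.

T = 0.0000444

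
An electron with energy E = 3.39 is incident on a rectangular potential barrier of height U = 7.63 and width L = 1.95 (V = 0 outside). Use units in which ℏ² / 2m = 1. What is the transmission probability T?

Since E < U the interior solution is evanescent with decay constant κ = √(2m(U − E))/ℏ = 2.059.
κL = 4.015, sinh(κL) = 27.71.
Matching ψ, ψ′ at both faces gives T = [1 + U² sinh²(κL) / (4E(U − E))]⁻¹ = 1/778.5 = 0.00128.

T = 0.00128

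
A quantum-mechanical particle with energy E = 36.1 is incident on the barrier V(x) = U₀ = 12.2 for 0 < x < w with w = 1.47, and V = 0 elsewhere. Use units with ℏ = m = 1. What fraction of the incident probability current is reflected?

E > U₀: inside the barrier k₂ = √(2m(E − U₀))/ℏ = 6.914, k₂w = 10.16.
Matching at both interfaces gives T⁻¹ = 1 + U₀² sin²(k₂w) / [4E(E − U₀)] = 1.020, hence T = 0.981.
R = 1 − T = 0.0192.

R = 0.0192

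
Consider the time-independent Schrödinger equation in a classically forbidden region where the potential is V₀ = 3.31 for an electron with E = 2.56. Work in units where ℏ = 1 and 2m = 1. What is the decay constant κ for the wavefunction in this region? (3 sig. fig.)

Since E < V₀ the TISE in this region is ψ'' = κ²ψ with κ = √(2m(V₀ − E))/ℏ.
κ = √(2 × 0.5 × 0.75) = 0.8660.

κ = 0.866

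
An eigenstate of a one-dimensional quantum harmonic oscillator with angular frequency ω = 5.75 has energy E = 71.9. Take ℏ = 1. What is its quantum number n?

Invert E_n = (n + ½)ℏω: n = E/ℏω − ½ = 12.004, so n = 12.

n = 12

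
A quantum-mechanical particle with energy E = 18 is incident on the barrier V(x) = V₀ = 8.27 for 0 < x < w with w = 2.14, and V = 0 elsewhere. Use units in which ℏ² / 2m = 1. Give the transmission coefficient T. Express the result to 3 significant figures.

T = 0.986

E > V₀: inside the barrier k₂ = √(2m(E − V₀))/ℏ = 3.119, k₂w = 6.675.
Matching at both interfaces gives T⁻¹ = 1 + V₀² sin²(k₂w) / [4E(E − V₀)] = 1.014, hence T = 0.986.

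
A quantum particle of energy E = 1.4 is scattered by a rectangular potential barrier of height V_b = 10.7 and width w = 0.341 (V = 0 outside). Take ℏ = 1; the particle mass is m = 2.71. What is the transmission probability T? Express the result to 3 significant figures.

T = 0.0144

Since E < V_b the interior solution is evanescent with decay constant κ = √(2m(V_b − E))/ℏ = 7.100.
κw = 2.421, sinh(κw) = 5.584.
The exact tunnelling result is T⁻¹ = 1 + V_b² sinh²(κw) / [4E(V_b − E)] = 69.55, so T = 0.0144.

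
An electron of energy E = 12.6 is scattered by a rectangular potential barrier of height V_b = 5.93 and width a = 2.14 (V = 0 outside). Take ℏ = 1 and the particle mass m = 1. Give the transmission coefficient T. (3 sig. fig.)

T = 0.905

Above the barrier the interior wavenumber is k₂ = √(2m(E − V_b))/ℏ = 3.652, giving phase k₂a = 7.816.
T = [1 + V_b² sin²(k₂a) / (4E(E − V_b))]⁻¹ = 1/1.104 = 0.905.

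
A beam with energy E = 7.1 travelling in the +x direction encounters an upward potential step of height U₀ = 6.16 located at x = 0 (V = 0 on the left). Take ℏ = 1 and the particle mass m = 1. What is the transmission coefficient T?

On each side the TISE gives plane waves with k = √(2m(E − V))/ℏ: k₁ = √(2·1·7.1) = 3.768, k₂ = √(2·1·0.94) = 1.371.
Continuity of ψ and ψ′ at the step yields the reflection amplitude r = (k₁ − k₂)/(k₁ + k₂) = 0.4664; thus R = |r|² = 0.2176, T = 0.7824.

T = 0.782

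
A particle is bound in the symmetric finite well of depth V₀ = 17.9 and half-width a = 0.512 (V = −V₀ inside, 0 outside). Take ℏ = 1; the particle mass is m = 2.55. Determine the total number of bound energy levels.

N = 4

Define the well-strength parameter z₀ = (a/ℏ)√(2mV₀) = 0.512 × √(2·2.55·17.9) = 4.892.
A new bound state (alternating even/odd) appears each time z₀ passes a multiple of π/2, so N = ⌊2z₀/π⌋ + 1 = ⌊3.114⌋ + 1 = 4.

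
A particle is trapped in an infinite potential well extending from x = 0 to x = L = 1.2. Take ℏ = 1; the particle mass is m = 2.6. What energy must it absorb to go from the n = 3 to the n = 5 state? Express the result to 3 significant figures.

E_n = n²π²ℏ²/(2mL²), so ΔE = (5² − 3²) π²ℏ²/(2mL²).
ΔE = 16 × π² / (2 × 2.6 × 1.2²) = 21.09.

ΔE = 21.1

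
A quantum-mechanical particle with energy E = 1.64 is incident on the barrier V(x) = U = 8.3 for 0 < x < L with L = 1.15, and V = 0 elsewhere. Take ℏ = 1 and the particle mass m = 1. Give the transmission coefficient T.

E < U: inside the barrier ψ ∝ e^{±κx} with κ = √(2m(U − E))/ℏ = 3.650.
κL = 4.197, sinh(κL) = 33.24.
Matching ψ, ψ′ at both faces gives T = [1 + U² sinh²(κL) / (4E(U − E))]⁻¹ = 1/1743 = 0.000574.

T = 0.000574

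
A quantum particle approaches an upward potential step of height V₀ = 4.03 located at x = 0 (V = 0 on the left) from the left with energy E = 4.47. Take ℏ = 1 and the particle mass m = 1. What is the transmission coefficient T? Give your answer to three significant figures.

T = 0.727

The wavenumbers are k₁ = √(2mE)/ℏ = 2.990 on the left and k₂ = √(2m(E − V₀))/ℏ = 0.9381 on the right.
Continuity of ψ and ψ′ at the step yields the reflection amplitude r = (k₁ − k₂)/(k₁ + k₂) = 0.5224; thus R = |r|² = 0.2729, T = 0.7271.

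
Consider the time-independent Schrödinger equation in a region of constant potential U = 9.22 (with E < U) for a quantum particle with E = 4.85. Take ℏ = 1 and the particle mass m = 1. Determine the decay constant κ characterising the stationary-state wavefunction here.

κ = 2.96

Since E < U the TISE in this region is ψ'' = κ²ψ with κ = √(2m(U − E))/ℏ.
κ = √(2 × 1 × 4.37) = 2.956.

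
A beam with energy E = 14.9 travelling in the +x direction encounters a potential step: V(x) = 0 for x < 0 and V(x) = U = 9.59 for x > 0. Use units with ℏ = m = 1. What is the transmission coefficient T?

T = 0.936

On each side the TISE gives plane waves with k = √(2m(E − V))/ℏ: k₁ = √(2·1·14.9) = 5.459, k₂ = √(2·1·5.31) = 3.259.
Matching ψ and ψ′ at x = 0 gives r = (k₁ − k₂)/(k₁ + k₂), so R = r² = 0.06369 and T = 1 − R = 0.9363.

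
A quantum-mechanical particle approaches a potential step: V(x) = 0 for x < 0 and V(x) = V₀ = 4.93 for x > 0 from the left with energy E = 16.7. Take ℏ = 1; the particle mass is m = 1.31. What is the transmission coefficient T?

The wavenumbers are k₁ = √(2mE)/ℏ = 6.615 on the left and k₂ = √(2m(E − V₀))/ℏ = 5.553 on the right.
Matching ψ and ψ′ at x = 0 gives r = (k₁ − k₂)/(k₁ + k₂), so R = r² = 0.007611 and T = 1 − R = 0.9924.

T = 0.992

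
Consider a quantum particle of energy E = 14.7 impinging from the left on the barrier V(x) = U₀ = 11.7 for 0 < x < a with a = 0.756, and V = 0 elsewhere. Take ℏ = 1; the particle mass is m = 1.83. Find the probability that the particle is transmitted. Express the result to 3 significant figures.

T = 0.785

Above the barrier the interior wavenumber is k₂ = √(2m(E − U₀))/ℏ = 3.314, giving phase k₂a = 2.505.
T = [1 + U₀² sin²(k₂a) / (4E(E − U₀))]⁻¹ = 1/1.274 = 0.785.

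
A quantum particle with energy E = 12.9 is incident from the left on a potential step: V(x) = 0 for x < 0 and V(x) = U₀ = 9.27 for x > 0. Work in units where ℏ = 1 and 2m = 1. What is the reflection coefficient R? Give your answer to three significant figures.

R = 0.0941

The wavenumbers are k₁ = √(2mE)/ℏ = 3.592 on the left and k₂ = √(2m(E − U₀))/ℏ = 1.905 on the right.
Continuity of ψ and ψ′ at the step yields the reflection amplitude r = (k₁ − k₂)/(k₁ + k₂) = 0.3068; thus R = |r|² = 0.09412, T = 0.9059.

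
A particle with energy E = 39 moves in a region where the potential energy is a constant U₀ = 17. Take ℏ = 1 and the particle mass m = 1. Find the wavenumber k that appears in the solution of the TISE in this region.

k = 6.63

With E > U₀ the solution is oscillatory, ψ ∝ e^{±ikx} with k = √(2m(E − U₀))/ℏ.
k = √(2 × 1 × 22) = 6.633.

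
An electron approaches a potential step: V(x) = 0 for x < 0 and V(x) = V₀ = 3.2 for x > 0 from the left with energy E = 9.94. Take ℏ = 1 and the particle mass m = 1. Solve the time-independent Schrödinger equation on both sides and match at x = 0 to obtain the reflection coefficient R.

R = 0.00937

On each side the TISE gives plane waves with k = √(2m(E − V))/ℏ: k₁ = √(2·1·9.94) = 4.459, k₂ = √(2·1·6.74) = 3.672.
Continuity of ψ and ψ′ at the step yields the reflection amplitude r = (k₁ − k₂)/(k₁ + k₂) = 0.09682; thus R = |r|² = 0.009375, T = 0.9906.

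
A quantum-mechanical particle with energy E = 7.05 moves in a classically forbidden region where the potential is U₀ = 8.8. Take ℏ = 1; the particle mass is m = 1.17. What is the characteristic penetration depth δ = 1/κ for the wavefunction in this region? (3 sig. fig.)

δ = 0.494

Since E < U₀ the TISE in this region is ψ'' = κ²ψ with κ = √(2m(U₀ − E))/ℏ.
κ = √(2 × 1.17 × 1.75) = 2.024. The penetration depth is δ = 1/κ = 0.494.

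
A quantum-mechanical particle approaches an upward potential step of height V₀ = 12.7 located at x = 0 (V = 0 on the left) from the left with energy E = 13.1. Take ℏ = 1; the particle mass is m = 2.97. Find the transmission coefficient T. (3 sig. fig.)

T = 0.506

The wavenumbers are k₁ = √(2mE)/ℏ = 8.821 on the left and k₂ = √(2m(E − V₀))/ℏ = 1.541 on the right.
Continuity of ψ and ψ′ at the step yields the reflection amplitude r = (k₁ − k₂)/(k₁ + k₂) = 0.7025; thus R = |r|² = 0.4935, T = 0.5065.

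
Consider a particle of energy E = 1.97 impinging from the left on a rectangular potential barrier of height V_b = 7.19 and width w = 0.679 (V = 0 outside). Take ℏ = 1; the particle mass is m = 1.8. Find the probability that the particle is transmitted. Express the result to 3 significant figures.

T = 0.00880

Since E < V_b the interior solution is evanescent with decay constant κ = √(2m(V_b − E))/ℏ = 4.335.
κw = 2.943, sinh(κw) = 9.464.
Matching ψ, ψ′ at both faces gives T = [1 + V_b² sinh²(κw) / (4E(V_b − E))]⁻¹ = 1/113.6 = 0.00880.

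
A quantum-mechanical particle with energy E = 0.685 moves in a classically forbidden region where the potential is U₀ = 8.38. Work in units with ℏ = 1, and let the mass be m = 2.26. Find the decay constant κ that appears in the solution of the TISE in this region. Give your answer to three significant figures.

κ = 5.90

Since E < U₀ the TISE in this region is ψ'' = κ²ψ with κ = √(2m(U₀ − E))/ℏ.
κ = √(2 × 2.26 × 7.695) = 5.898.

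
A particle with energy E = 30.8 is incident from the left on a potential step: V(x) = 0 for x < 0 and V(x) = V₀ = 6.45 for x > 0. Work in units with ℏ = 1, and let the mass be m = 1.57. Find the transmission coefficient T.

The wavenumbers are k₁ = √(2mE)/ℏ = 9.834 on the left and k₂ = √(2m(E − V₀))/ℏ = 8.744 on the right.
Continuity of ψ and ψ′ at the step yields the reflection amplitude r = (k₁ − k₂)/(k₁ + k₂) = 0.05868; thus R = |r|² = 0.003443, T = 0.9966.

T = 0.997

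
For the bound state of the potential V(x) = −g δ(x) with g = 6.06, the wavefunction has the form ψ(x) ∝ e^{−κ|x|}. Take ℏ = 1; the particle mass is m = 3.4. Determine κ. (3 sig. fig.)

κ = 20.6

Integrating the TISE across x = 0 gives the cusp condition ψ'(0⁺) − ψ'(0⁻) = −(2mg/ℏ²)ψ(0).
With ψ ∝ e^{−κ|x|} this yields −2κ = −2mg/ℏ², so κ = mg/ℏ² = 20.60.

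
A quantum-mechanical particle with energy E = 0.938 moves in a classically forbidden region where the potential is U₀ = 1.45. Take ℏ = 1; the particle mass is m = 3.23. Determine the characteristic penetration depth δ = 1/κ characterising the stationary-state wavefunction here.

Since E < U₀ the TISE in this region is ψ'' = κ²ψ with κ = √(2m(U₀ − E))/ℏ.
κ = √(2 × 3.23 × 0.512) = 1.819. The penetration depth is δ = 1/κ = 0.550.

δ = 0.550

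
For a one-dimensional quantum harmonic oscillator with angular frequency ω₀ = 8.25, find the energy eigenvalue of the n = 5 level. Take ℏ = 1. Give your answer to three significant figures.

E = 45.4

Using E_n = (n + ½)ℏω₀: E_5 = 5.5 × 8.25 = 45.38.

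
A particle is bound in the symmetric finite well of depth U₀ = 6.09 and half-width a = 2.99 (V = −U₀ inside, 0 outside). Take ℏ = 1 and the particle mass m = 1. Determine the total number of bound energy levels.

The dimensionless depth is z₀ = a√(2mU₀)/ℏ = 2.99 × √(12.18) = 10.44.
A new bound state (alternating even/odd) appears each time z₀ passes a multiple of π/2, so N = ⌊2z₀/π⌋ + 1 = ⌊6.643⌋ + 1 = 7.

N = 7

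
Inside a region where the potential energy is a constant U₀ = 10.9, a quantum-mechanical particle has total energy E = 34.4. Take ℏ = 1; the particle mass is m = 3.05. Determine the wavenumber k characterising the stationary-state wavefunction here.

k = 12.0

With E > U₀ the solution is oscillatory, ψ ∝ e^{±ikx} with k = √(2m(E − U₀))/ℏ.
k = √(2 × 3.05 × 23.5) = 11.97.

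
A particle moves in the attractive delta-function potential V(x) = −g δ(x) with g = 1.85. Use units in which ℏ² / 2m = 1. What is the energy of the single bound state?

For x ≠ 0 the bound state is ψ ∝ e^{−κ|x|}; integrating the TISE across the delta gives the cusp condition 2κ = 2mg/ℏ², so κ = 0.9250.
Then E = −ℏ²κ²/(2m) = −mg²/(2ℏ²) = -0.8556.

E = -0.856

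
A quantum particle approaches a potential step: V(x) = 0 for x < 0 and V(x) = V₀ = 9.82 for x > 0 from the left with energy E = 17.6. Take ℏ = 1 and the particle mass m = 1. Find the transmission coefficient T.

The wavenumbers are k₁ = √(2mE)/ℏ = 5.933 on the left and k₂ = √(2m(E − V₀))/ℏ = 3.945 on the right.
Matching ψ and ψ′ at x = 0 gives r = (k₁ − k₂)/(k₁ + k₂), so R = r² = 0.04052 and T = 1 − R = 0.9595.

T = 0.959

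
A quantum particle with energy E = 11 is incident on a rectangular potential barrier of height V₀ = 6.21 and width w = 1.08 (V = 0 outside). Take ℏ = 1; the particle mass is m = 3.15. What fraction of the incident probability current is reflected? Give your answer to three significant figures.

E > V₀: inside the barrier k₂ = √(2m(E − V₀))/ℏ = 5.493, k₂w = 5.933.
Matching at both interfaces gives T⁻¹ = 1 + V₀² sin²(k₂w) / [4E(E − V₀)] = 1.022, hence T = 0.979.
R = 1 − T = 0.0211.

R = 0.0211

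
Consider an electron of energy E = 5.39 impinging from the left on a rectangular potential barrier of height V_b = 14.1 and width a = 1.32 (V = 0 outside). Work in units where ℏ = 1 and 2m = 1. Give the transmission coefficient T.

T = 0.00156

Since E < V_b the interior solution is evanescent with decay constant κ = √(2m(V_b − E))/ℏ = 2.951.
κa = 3.896, sinh(κa) = 24.58.
The exact tunnelling result is T⁻¹ = 1 + V_b² sinh²(κa) / [4E(V_b − E)] = 640.9, so T = 0.00156.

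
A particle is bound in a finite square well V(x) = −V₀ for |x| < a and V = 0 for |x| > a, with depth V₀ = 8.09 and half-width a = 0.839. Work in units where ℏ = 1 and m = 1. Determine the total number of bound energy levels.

Define the well-strength parameter z₀ = (a/ℏ)√(2mV₀) = 0.839 × √(2·1·8.09) = 3.375.
A new bound state (alternating even/odd) appears each time z₀ passes a multiple of π/2, so N = ⌊2z₀/π⌋ + 1 = ⌊2.148⌋ + 1 = 3.

N = 3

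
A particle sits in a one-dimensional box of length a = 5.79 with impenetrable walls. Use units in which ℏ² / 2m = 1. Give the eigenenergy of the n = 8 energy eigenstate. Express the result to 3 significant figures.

The infinite-well eigenfunctions ψ_n = √(2/a) sin(nπx/a) vanish at both walls, giving E_n = n²π²ℏ²/(2ma²).
E_8 = 8² × π² / (2 × 0.5 × 5.79²) = 18.84.

E = 18.8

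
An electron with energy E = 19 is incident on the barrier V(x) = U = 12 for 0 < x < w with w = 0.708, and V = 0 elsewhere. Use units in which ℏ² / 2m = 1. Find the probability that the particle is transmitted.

E > U: inside the barrier k₂ = √(2m(E − U))/ℏ = 2.646, k₂w = 1.873.
T = [1 + U² sin²(k₂w) / (4E(E − U))]⁻¹ = 1/1.247 = 0.802.

T = 0.802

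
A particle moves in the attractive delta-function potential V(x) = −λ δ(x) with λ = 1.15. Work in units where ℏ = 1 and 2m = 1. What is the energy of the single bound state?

For x ≠ 0 the bound state is ψ ∝ e^{−κ|x|}; integrating the TISE across the delta gives the cusp condition 2κ = 2mλ/ℏ², so κ = 0.5750.
Then E = −ℏ²κ²/(2m) = −mλ²/(2ℏ²) = -0.3306.

E = -0.331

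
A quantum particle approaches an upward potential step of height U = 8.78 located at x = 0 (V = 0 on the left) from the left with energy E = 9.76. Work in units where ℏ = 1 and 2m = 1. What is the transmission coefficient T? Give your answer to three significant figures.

T = 0.731

The wavenumbers are k₁ = √(2mE)/ℏ = 3.124 on the left and k₂ = √(2m(E − U))/ℏ = 0.9899 on the right.
Matching ψ and ψ′ at x = 0 gives r = (k₁ − k₂)/(k₁ + k₂), so R = r² = 0.2691 and T = 1 − R = 0.7309.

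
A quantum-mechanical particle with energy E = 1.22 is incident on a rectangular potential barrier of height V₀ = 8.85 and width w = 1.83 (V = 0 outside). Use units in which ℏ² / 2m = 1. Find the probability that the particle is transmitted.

T = 0.0000774

Since E < V₀ the interior solution is evanescent with decay constant κ = √(2m(V₀ − E))/ℏ = 2.762.
κw = 5.055, sinh(κw) = 78.39.
The exact tunnelling result is T⁻¹ = 1 + V₀² sinh²(κw) / [4E(V₀ − E)] = 12930, so T = 0.0000774.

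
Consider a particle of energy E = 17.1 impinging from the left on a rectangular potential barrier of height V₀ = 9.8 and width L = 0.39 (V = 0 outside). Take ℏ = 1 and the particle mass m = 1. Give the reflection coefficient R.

R = 0.160

E > V₀: inside the barrier k₂ = √(2m(E − V₀))/ℏ = 3.821, k₂L = 1.490.
Matching at both interfaces gives T⁻¹ = 1 + V₀² sin²(k₂L) / [4E(E − V₀)] = 1.191, hence T = 0.840.
R = 1 − T = 0.160.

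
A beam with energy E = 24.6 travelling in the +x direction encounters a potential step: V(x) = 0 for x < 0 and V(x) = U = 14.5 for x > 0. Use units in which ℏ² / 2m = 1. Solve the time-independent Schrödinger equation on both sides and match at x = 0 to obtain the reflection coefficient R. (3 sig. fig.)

On each side the TISE gives plane waves with k = √(2m(E − V))/ℏ: k₁ = √(2·½·24.6) = 4.960, k₂ = √(2·½·10.1) = 3.178.
Matching ψ and ψ′ at x = 0 gives r = (k₁ − k₂)/(k₁ + k₂), so R = r² = 0.04794 and T = 1 − R = 0.9521.

R = 0.0479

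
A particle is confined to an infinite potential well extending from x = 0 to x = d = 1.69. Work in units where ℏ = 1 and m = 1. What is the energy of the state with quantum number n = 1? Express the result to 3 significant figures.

Requiring ψ(0) = ψ(d) = 0 quantises k = nπ/d, hence E_n = ℏ²k²/2m = n²π²ℏ²/(2md²).
E_1 = 1² × π² / (2 × 1 × 1.69²) = 1.728.

E = 1.73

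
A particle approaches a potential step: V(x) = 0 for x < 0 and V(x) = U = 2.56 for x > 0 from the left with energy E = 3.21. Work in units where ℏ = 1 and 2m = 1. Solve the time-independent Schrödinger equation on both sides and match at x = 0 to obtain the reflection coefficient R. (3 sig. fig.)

On each side the TISE gives plane waves with k = √(2m(E − V))/ℏ: k₁ = √(2·½·3.21) = 1.792, k₂ = √(2·½·0.65) = 0.8062.
Continuity of ψ and ψ′ at the step yields the reflection amplitude r = (k₁ − k₂)/(k₁ + k₂) = 0.3793; thus R = |r|² = 0.1439, T = 0.8561.

R = 0.144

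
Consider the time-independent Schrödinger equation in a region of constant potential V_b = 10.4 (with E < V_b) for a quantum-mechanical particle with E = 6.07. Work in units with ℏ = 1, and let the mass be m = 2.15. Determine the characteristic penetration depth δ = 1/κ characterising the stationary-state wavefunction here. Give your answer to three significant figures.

Since E < V_b the TISE in this region is ψ'' = κ²ψ with κ = √(2m(V_b − E))/ℏ.
κ = √(2 × 2.15 × 4.33) = 4.315. The penetration depth is δ = 1/κ = 0.232.

δ = 0.232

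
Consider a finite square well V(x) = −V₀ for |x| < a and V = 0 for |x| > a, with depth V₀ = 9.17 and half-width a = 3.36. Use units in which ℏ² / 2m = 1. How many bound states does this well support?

Define the well-strength parameter z₀ = (a/ℏ)√(2mV₀) = 3.36 × √(2·0.5·9.17) = 10.17.
A new bound state (alternating even/odd) appears each time z₀ passes a multiple of π/2, so N = ⌊2z₀/π⌋ + 1 = ⌊6.477⌋ + 1 = 7.

N = 7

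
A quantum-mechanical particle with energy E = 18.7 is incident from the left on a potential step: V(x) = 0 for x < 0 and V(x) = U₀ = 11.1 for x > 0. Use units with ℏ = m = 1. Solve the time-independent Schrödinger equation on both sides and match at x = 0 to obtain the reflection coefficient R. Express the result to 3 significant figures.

R = 0.0490

The wavenumbers are k₁ = √(2mE)/ℏ = 6.116 on the left and k₂ = √(2m(E − U₀))/ℏ = 3.899 on the right.
Continuity of ψ and ψ′ at the step yields the reflection amplitude r = (k₁ − k₂)/(k₁ + k₂) = 0.2214; thus R = |r|² = 0.04900, T = 0.9510.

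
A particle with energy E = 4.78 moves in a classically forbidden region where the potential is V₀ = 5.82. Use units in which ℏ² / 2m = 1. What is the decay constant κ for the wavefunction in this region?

Since E < V₀ the TISE in this region is ψ'' = κ²ψ with κ = √(2m(V₀ − E))/ℏ.
κ = √(2 × 0.5 × 1.04) = 1.020.

κ = 1.02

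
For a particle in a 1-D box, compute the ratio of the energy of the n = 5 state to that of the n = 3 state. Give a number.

E_n = n²π²ℏ²/(2mL²) so the ratio is n₂²/n₁² = 25/9 = 2.77778.

2.77778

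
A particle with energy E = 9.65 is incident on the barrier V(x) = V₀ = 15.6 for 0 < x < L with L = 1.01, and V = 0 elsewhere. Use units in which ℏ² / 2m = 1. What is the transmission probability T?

Since E < V₀ the interior solution is evanescent with decay constant κ = √(2m(V₀ − E))/ℏ = 2.439.
κL = 2.464, sinh(κL) = 5.831.
The exact tunnelling result is T⁻¹ = 1 + V₀² sinh²(κL) / [4E(V₀ − E)] = 37.03, so T = 0.0270.

T = 0.0270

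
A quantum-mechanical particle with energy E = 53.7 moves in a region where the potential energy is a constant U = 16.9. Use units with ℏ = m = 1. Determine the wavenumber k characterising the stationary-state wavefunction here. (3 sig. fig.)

With E > U the solution is oscillatory, ψ ∝ e^{±ikx} with k = √(2m(E − U))/ℏ.
k = √(2 × 1 × 36.8) = 8.579.

k = 8.58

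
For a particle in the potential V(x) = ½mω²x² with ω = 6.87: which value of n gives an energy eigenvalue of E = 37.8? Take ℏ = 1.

n = 5

E_n = ℏω(n + ½) ⇒ n = E/(ℏω) − ½ = 37.8/6.87 − 0.5 = 5.002 → n = 5.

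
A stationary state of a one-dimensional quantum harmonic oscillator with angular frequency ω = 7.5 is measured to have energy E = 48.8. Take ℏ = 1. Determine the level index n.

n = 6

E_n = ℏω(n + ½) ⇒ n = E/(ℏω) − ½ = 48.8/7.5 − 0.5 = 6.007 → n = 6.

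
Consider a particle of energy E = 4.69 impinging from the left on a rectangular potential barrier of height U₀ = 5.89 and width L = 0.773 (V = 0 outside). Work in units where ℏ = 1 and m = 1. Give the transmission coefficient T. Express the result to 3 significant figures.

T = 0.223

E < U₀: inside the barrier ψ ∝ e^{±κx} with κ = √(2m(U₀ − E))/ℏ = 1.549.
κL = 1.198, sinh(κL) = 1.505.
Matching ψ, ψ′ at both faces gives T = [1 + U₀² sinh²(κL) / (4E(U₀ − E))]⁻¹ = 1/4.490 = 0.223.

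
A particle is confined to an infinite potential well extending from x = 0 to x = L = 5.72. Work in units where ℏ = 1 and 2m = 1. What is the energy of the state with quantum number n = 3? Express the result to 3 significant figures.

E = 2.71

Requiring ψ(0) = ψ(L) = 0 quantises k = nπ/L, hence E_n = ℏ²k²/2m = n²π²ℏ²/(2mL²).
E_3 = 3² × π² / (2 × 0.5 × 5.72²) = 2.715.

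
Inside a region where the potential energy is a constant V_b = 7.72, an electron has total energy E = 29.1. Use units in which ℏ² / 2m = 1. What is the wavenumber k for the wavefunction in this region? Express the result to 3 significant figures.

With E > V_b the solution is oscillatory, ψ ∝ e^{±ikx} with k = √(2m(E − V_b))/ℏ.
k = √(2 × 0.5 × 21.38) = 4.624.

k = 4.62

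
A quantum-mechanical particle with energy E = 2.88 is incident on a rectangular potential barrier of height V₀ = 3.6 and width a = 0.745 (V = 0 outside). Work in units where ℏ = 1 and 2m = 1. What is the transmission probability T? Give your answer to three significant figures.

T = 0.584

Since E < V₀ the interior solution is evanescent with decay constant κ = √(2m(V₀ − E))/ℏ = 0.8485.
κa = 0.6322, sinh(κa) = 0.6751.
The exact tunnelling result is T⁻¹ = 1 + V₀² sinh²(κa) / [4E(V₀ − E)] = 1.712, so T = 0.584.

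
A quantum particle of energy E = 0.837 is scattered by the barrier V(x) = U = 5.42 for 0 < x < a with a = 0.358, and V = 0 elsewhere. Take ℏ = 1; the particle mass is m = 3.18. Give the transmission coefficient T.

Since E < U the interior solution is evanescent with decay constant κ = √(2m(U − E))/ℏ = 5.399.
κa = 1.933, sinh(κa) = 3.382.
Matching ψ, ψ′ at both faces gives T = [1 + U² sinh²(κa) / (4E(U − E))]⁻¹ = 1/22.90 = 0.0437.

T = 0.0437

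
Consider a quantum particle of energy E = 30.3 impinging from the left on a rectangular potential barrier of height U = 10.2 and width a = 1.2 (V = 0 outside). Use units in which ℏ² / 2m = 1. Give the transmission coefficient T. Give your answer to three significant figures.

T = 0.974

E > U: inside the barrier k₂ = √(2m(E − U))/ℏ = 4.483, k₂a = 5.380.
T = [1 + U² sin²(k₂a) / (4E(E − U))]⁻¹ = 1/1.026 = 0.974.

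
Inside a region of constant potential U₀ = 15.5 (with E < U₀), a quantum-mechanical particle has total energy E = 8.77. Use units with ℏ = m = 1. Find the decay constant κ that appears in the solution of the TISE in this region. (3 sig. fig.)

κ = 3.67

Since E < U₀ the TISE in this region is ψ'' = κ²ψ with κ = √(2m(U₀ − E))/ℏ.
κ = √(2 × 1 × 6.73) = 3.669.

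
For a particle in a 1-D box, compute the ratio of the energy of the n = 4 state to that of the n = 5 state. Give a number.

0.64

E_n = n²π²ℏ²/(2mL²) so the ratio is n₂²/n₁² = 16/25 = 0.64.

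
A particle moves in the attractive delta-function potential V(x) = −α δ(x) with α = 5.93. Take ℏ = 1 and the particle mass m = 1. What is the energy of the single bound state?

E = -17.6

For x ≠ 0 the bound state is ψ ∝ e^{−κ|x|}; integrating the TISE across the delta gives the cusp condition 2κ = 2mα/ℏ², so κ = 5.930.
Then E = −ℏ²κ²/(2m) = −mα²/(2ℏ²) = -17.58.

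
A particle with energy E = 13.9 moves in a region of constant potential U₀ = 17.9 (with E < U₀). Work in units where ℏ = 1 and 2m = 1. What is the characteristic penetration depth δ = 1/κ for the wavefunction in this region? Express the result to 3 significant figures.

δ = 0.500

Since E < U₀ the TISE in this region is ψ'' = κ²ψ with κ = √(2m(U₀ − E))/ℏ.
κ = √(2 × 0.5 × 4) = 2.000. The penetration depth is δ = 1/κ = 0.500.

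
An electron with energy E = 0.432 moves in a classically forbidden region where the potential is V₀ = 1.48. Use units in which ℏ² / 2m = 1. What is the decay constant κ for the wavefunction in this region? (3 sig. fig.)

κ = 1.02

Since E < V₀ the TISE in this region is ψ'' = κ²ψ with κ = √(2m(V₀ − E))/ℏ.
κ = √(2 × 0.5 × 1.048) = 1.024.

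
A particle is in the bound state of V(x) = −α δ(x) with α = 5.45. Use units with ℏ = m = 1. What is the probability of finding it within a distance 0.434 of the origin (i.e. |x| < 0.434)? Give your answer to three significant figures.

P = 0.991

The normalised bound state is ψ = √κ e^{−κ|x|} with κ = mα/ℏ² = 5.450.
P(|x| < d) = ∫_{−d}^{d} κ e^{−2κ|x|} dx = 1 − e^{−2κd} = 1 − e^{−4.731} = 0.9912.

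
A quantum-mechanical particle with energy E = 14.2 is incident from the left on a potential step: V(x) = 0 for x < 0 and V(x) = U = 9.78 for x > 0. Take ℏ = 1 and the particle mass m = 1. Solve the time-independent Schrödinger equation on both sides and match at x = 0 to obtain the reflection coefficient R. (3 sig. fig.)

The wavenumbers are k₁ = √(2mE)/ℏ = 5.329 on the left and k₂ = √(2m(E − U))/ℏ = 2.973 on the right.
Matching ψ and ψ′ at x = 0 gives r = (k₁ − k₂)/(k₁ + k₂), so R = r² = 0.08052 and T = 1 − R = 0.9195.

R = 0.0805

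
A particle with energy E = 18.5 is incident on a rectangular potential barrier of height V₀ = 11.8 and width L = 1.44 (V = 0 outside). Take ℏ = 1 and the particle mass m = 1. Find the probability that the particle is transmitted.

T = 0.832

Above the barrier the interior wavenumber is k₂ = √(2m(E − V₀))/ℏ = 3.661, giving phase k₂L = 5.271.
Matching at both interfaces gives T⁻¹ = 1 + V₀² sin²(k₂L) / [4E(E − V₀)] = 1.202, hence T = 0.832.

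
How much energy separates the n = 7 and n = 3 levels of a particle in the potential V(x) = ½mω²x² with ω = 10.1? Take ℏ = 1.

ΔE = 40.4

E_n = ℏω(n + ½), so ΔE = (7 − 3) ℏω = 4 × 10.1 = 40.40.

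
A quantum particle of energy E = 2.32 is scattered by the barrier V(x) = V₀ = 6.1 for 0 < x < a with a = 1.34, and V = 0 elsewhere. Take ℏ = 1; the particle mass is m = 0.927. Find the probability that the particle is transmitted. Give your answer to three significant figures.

T = 0.00312

E < V₀: inside the barrier ψ ∝ e^{±κx} with κ = √(2m(V₀ − E))/ℏ = 2.647.
κa = 3.547, sinh(κa) = 17.35.
Matching ψ, ψ′ at both faces gives T = [1 + V₀² sinh²(κa) / (4E(V₀ − E))]⁻¹ = 1/320.2 = 0.00312.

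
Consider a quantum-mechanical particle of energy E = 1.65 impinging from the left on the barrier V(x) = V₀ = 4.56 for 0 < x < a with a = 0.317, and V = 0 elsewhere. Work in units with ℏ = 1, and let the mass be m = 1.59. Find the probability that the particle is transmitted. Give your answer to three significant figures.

Since E < V₀ the interior solution is evanescent with decay constant κ = √(2m(V₀ − E))/ℏ = 3.042.
κa = 0.9643, sinh(κa) = 1.121.
Matching ψ, ψ′ at both faces gives T = [1 + V₀² sinh²(κa) / (4E(V₀ − E))]⁻¹ = 1/2.360 = 0.424.

T = 0.424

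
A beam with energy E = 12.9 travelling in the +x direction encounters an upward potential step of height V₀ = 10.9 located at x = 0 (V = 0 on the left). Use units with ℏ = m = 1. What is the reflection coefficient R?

R = 0.189

The wavenumbers are k₁ = √(2mE)/ℏ = 5.079 on the left and k₂ = √(2m(E − V₀))/ℏ = 2.000 on the right.
Continuity of ψ and ψ′ at the step yields the reflection amplitude r = (k₁ − k₂)/(k₁ + k₂) = 0.4350; thus R = |r|² = 0.1892, T = 0.8108.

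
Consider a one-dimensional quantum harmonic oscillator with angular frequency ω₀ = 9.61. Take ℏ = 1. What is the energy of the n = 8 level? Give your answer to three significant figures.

E = 81.7

The oscillator eigenvalues are E_n = ℏω₀(n + ½), so E_8 = 9.61 × 8.5 = 81.69.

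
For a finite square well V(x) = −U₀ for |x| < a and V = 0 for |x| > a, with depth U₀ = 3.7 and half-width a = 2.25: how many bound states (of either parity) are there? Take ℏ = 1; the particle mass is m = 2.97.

N = 7

The dimensionless depth is z₀ = a√(2mU₀)/ℏ = 2.25 × √(21.98) = 10.55.
A new bound state (alternating even/odd) appears each time z₀ passes a multiple of π/2, so N = ⌊2z₀/π⌋ + 1 = ⌊6.715⌋ + 1 = 7.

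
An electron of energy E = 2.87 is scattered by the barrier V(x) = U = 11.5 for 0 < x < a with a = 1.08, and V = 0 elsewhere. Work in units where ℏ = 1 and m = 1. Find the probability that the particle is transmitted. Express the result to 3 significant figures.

Since E < U the interior solution is evanescent with decay constant κ = √(2m(U − E))/ℏ = 4.155.
κa = 4.487, sinh(κa) = 44.42.
The exact tunnelling result is T⁻¹ = 1 + U² sinh²(κa) / [4E(U − E)] = 2634, so T = 0.000380.

T = 0.000380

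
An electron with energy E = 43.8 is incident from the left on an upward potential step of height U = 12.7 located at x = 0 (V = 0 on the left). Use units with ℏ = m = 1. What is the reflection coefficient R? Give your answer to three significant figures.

R = 0.00729

The wavenumbers are k₁ = √(2mE)/ℏ = 9.359 on the left and k₂ = √(2m(E − U))/ℏ = 7.887 on the right.
Matching ψ and ψ′ at x = 0 gives r = (k₁ − k₂)/(k₁ + k₂), so R = r² = 0.007293 and T = 1 − R = 0.9927.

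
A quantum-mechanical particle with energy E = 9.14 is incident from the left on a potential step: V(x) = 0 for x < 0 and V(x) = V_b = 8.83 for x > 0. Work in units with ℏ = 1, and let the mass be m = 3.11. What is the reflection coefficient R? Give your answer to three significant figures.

On each side the TISE gives plane waves with k = √(2m(E − V))/ℏ: k₁ = √(2·3.11·9.14) = 7.540, k₂ = √(2·3.11·0.31) = 1.389.
Continuity of ψ and ψ′ at the step yields the reflection amplitude r = (k₁ − k₂)/(k₁ + k₂) = 0.6890; thus R = |r|² = 0.4747, T = 0.5253.

R = 0.475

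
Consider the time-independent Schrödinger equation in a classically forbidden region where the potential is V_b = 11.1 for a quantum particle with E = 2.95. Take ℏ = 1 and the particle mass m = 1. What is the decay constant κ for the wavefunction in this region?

Since E < V_b the TISE in this region is ψ'' = κ²ψ with κ = √(2m(V_b − E))/ℏ.
κ = √(2 × 1 × 8.15) = 4.037.

κ = 4.04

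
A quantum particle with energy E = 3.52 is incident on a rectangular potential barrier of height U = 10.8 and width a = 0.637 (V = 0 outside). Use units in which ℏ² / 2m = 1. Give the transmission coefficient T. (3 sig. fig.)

T = 0.108

E < U: inside the barrier ψ ∝ e^{±κx} with κ = √(2m(U − E))/ℏ = 2.698.
κa = 1.719, sinh(κa) = 2.699.
Matching ψ, ψ′ at both faces gives T = [1 + U² sinh²(κa) / (4E(U − E))]⁻¹ = 1/9.290 = 0.108.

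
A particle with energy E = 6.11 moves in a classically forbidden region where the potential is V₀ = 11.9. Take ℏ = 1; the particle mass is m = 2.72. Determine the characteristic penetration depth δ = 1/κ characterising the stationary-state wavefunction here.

Since E < V₀ the TISE in this region is ψ'' = κ²ψ with κ = √(2m(V₀ − E))/ℏ.
κ = √(2 × 2.72 × 5.79) = 5.612. The penetration depth is δ = 1/κ = 0.178.

δ = 0.178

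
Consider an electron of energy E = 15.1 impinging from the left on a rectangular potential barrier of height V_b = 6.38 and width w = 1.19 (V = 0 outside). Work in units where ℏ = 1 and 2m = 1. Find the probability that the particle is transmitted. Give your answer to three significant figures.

T = 0.990

Above the barrier the interior wavenumber is k₂ = √(2m(E − V_b))/ℏ = 2.953, giving phase k₂w = 3.514.
T = [1 + V_b² sin²(k₂w) / (4E(E − V_b))]⁻¹ = 1/1.010 = 0.990.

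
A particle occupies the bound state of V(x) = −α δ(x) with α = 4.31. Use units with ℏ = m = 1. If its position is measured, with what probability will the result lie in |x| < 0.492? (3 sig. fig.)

P = 0.986

The normalised bound state is ψ = √κ e^{−κ|x|} with κ = mα/ℏ² = 4.310.
P(|x| < d) = ∫_{−d}^{d} κ e^{−2κ|x|} dx = 1 − e^{−2κd} = 1 − e^{−4.241} = 0.9856.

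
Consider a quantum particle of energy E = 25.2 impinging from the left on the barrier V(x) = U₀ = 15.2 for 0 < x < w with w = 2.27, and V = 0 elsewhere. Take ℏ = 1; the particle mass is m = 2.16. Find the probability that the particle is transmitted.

T = 0.897

E > U₀: inside the barrier k₂ = √(2m(E − U₀))/ℏ = 6.573, k₂w = 14.92.
Matching at both interfaces gives T⁻¹ = 1 + U₀² sin²(k₂w) / [4E(E − U₀)] = 1.115, hence T = 0.897.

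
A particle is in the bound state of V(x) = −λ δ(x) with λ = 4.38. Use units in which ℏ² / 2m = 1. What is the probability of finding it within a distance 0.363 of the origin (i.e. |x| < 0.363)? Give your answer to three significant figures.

The normalised bound state is ψ = √κ e^{−κ|x|} with κ = mλ/ℏ² = 2.190.
P(|x| < d) = ∫_{−d}^{d} κ e^{−2κ|x|} dx = 1 − e^{−2κd} = 1 − e^{−1.590} = 0.7961.

P = 0.796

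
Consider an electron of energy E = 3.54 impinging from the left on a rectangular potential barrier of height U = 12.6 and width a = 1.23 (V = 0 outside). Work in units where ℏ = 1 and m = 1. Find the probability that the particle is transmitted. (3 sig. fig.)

E < U: inside the barrier ψ ∝ e^{±κx} with κ = √(2m(U − E))/ℏ = 4.257.
κa = 5.236, sinh(κa) = 93.94.
The exact tunnelling result is T⁻¹ = 1 + U² sinh²(κa) / [4E(U − E)] = 10920, so T = 0.0000916.

T = 0.0000916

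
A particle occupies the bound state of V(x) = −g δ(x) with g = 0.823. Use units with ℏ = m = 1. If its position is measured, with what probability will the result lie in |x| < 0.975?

The normalised bound state is ψ = √κ e^{−κ|x|} with κ = mg/ℏ² = 0.8230.
P(|x| < d) = ∫_{−d}^{d} κ e^{−2κ|x|} dx = 1 − e^{−2κd} = 1 − e^{−1.605} = 0.7991.

P = 0.799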